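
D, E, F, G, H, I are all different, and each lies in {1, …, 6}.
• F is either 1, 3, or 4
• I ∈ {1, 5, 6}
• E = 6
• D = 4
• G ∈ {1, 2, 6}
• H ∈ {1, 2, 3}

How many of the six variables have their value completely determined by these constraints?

D has just one choice, so D = 4. Remove 4 from F.
E has just one choice, so E = 6. Eliminate 6 elsewhere: G, I.
Among the 4 still-open variables, 5 fits only I (and all 4 values in {1, 2, 3, 5} must be used), so I = 5.
Determined: D=4, E=6, I=5. The other variables each still have more than one consistent value. That makes 3.

3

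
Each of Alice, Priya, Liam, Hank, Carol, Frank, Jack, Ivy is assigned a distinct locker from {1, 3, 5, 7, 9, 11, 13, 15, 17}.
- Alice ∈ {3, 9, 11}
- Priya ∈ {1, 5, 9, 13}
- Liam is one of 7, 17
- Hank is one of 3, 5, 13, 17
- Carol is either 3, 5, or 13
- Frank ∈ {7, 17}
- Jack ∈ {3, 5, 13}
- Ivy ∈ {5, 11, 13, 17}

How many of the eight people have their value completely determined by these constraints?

The 8 variables together cover exactly {1, 3, 5, 7, 9, 11, 13, 17} — 8 values for 8 variables — and 1 appears only in Priya's list, so Priya = 1.
The 7 still-open variables draw from only 7 values {3, 5, 7, 9, 11, 13, 17}, so each is used; only Alice can be 9, hence Alice = 9.
The 6 still-open variables together cover exactly {3, 5, 7, 11, 13, 17} — 6 values for 6 variables — and 11 appears only in Ivy's list, so Ivy = 11.
Liam and Frank between them cover only {7, 17} — a naked pair. Remove those values from Hank.
Determined: Alice=9, Priya=1, Ivy=11. The other people each still have more than one consistent value. That makes 3.

3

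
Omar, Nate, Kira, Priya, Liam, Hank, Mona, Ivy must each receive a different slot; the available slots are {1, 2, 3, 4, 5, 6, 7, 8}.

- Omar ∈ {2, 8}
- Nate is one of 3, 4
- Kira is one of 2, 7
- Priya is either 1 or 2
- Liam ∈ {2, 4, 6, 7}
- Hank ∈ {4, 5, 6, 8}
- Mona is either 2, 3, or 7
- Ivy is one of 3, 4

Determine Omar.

Among the 8 variables, 1 fits only Priya (and all 8 values in {1, 2, 3, 4, 5, 6, 7, 8} must be used), so Priya = 1.
The 7 still-open variables draw from only 7 values {2, 3, 4, 5, 6, 7, 8}, so each is used; only Hank can be 5, hence Hank = 5.
The 6 still-open variables draw from only 6 values {2, 3, 4, 6, 7, 8}, so each is used; only Liam can be 6, hence Liam = 6.
The 5 still-open variables together cover exactly {2, 3, 4, 7, 8} — 5 values for 5 variables — and 8 appears only in Omar's list, so Omar = 8.

8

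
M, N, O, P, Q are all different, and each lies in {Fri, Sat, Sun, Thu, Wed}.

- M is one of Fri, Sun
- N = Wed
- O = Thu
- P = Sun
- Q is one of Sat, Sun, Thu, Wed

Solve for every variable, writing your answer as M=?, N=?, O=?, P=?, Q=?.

N has just one choice, so N = Wed. Eliminate Wed elsewhere: Q.
O must be Thu (only option left). So Q can't be Thu.
P has just one choice, so P = Sun. Strike Sun from M, Q.
Q must be Sat (only option left).
M's domain is down to {Fri}, so M = Fri.

M=Fri, N=Wed, O=Thu, P=Sun, Q=Sat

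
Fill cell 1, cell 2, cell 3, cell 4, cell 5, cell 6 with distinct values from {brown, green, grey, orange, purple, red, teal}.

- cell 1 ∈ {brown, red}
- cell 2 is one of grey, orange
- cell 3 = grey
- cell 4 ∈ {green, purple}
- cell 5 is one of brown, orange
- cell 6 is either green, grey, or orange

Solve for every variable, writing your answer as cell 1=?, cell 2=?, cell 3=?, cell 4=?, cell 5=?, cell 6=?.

cell 3 has just one choice, so cell 3 = grey. Eliminate grey elsewhere: cell 2, cell 6.
cell 2's domain is down to {orange}, so cell 2 = orange. Remove orange from cell 5, cell 6.
cell 5's domain is down to {brown}, so cell 5 = brown. Strike brown from cell 1.
cell 6's domain is down to {green}, so cell 6 = green. Strike green from cell 4.
cell 1 must be red (only option left).
cell 4 must be purple (only option left).

cell 1=red, cell 2=orange, cell 3=grey, cell 4=purple, cell 5=brown, cell 6=green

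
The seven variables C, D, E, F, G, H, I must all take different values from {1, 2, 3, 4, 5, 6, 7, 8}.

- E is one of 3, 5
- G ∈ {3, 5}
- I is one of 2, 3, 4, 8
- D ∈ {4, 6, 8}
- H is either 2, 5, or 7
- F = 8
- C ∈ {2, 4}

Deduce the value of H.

F has just one choice, so F = 8. Remove 8 from D, I.
The 6 still-open variables draw from only 6 values {2, 3, 4, 5, 6, 7}, so each is used; only D can be 6, hence D = 6.
Among the 5 still-open variables, 7 fits only H (and all 5 values in {2, 3, 4, 5, 7} must be used), so H = 7.

7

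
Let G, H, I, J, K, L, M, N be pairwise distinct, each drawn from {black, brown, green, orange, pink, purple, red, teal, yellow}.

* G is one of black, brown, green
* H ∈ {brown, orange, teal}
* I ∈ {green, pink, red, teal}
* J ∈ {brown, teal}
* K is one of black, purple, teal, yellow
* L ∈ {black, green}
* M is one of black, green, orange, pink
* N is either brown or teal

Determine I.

red

J and N share exactly the 2 values {brown, teal}; by pigeonhole those values go to them, so strike brown, teal from G, H, I, K.
H's domain is down to {orange}, so H = orange. Strike orange from M.
G and L between them cover only {black, green} — a naked pair. Remove those values from I, K, M.
M's domain is down to {pink}, so M = pink. Remove pink from I.
So I = red.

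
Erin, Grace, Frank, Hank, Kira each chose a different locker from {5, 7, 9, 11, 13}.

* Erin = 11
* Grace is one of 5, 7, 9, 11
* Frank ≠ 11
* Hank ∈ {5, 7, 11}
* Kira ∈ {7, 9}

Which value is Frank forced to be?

Erin has just one choice, so Erin = 11. Strike 11 from Grace, Hank.
The 4 still-open variables together cover exactly {5, 7, 9, 13} — 4 values for 4 variables — and 13 appears only in Frank's list, so Frank = 13.

13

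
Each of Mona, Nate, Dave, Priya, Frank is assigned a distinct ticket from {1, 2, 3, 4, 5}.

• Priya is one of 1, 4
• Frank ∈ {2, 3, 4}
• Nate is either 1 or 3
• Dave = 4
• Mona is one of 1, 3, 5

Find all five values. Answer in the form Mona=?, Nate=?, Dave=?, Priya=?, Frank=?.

Mona=5, Nate=3, Dave=4, Priya=1, Frank=2

Dave's domain is down to {4}, so Dave = 4. Remove 4 from Priya, Frank.
Priya has just one choice, so Priya = 1. So Mona, Nate can't be 1.
Nate's domain is down to {3}, so Nate = 3. So Mona, Frank can't be 3.
Frank must be 2 (only option left).
That leaves Mona = 5.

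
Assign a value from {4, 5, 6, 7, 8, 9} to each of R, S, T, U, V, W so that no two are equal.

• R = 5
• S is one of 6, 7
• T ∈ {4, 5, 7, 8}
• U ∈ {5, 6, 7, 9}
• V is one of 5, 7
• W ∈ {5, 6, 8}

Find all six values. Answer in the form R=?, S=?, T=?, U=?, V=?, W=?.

R's domain is down to {5}, so R = 5. Eliminate 5 elsewhere: T, U, V, W.
V has just one choice, so V = 7. Remove 7 from S, T, U.
S has just one choice, so S = 6. So U, W can't be 6.
That leaves U = 9.
W's domain is down to {8}, so W = 8. Remove 8 from T.
T's domain is down to {4}, so T = 4.

R=5, S=6, T=4, U=9, V=7, W=8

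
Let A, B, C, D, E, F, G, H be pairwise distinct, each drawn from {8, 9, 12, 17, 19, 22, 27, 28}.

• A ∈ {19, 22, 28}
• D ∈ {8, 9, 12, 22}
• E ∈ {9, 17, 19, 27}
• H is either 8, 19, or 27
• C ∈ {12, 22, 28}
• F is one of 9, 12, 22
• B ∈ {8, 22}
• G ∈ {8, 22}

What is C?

Among the 8 variables, 17 fits only E (and all 8 values in {8, 9, 12, 17, 19, 22, 27, 28} must be used), so E = 17.
Among the 7 still-open variables, 27 fits only H (and all 7 values in {8, 9, 12, 19, 22, 27, 28} must be used), so H = 27.
The 6 still-open variables together cover exactly {8, 9, 12, 19, 22, 28} — 6 values for 6 variables — and 19 appears only in A's list, so A = 19.
The 5 still-open variables together cover exactly {8, 9, 12, 22, 28} — 5 values for 5 variables — and 28 appears only in C's list, so C = 28.

28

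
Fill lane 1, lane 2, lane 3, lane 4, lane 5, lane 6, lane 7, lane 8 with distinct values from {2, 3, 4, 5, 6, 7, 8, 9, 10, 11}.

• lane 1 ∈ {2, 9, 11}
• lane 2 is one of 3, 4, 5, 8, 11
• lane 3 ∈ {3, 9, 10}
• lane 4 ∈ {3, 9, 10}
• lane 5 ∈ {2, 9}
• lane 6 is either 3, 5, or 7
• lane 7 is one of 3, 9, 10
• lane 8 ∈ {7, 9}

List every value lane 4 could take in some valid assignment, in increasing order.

3, 9, 10

The 3 variables lane 3, lane 4, lane 7 are confined to {3, 9, 10}, which locks those values in; drop them from lane 1, lane 2, lane 5, lane 6, lane 8.
lane 5's domain is down to {2}, so lane 5 = 2. Strike 2 from lane 1.
lane 8 has just one choice, so lane 8 = 7. So lane 6 can't be 7.
That leaves lane 1 = 11. Remove 11 from lane 2.
lane 6's domain is down to {5}, so lane 6 = 5. Remove 5 from lane 2.
No further eliminations apply; lane 4 can still be any of 3, 9, 10.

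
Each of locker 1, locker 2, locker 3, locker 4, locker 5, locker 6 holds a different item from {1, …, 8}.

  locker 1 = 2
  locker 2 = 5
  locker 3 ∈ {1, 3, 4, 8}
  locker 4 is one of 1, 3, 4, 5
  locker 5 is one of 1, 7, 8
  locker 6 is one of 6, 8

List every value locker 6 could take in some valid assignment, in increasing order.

locker 1 must be 2 (only option left).
locker 2 must be 5 (only option left). Remove 5 from locker 4.
No further eliminations apply; locker 6 can still be any of 6, 8.

6, 8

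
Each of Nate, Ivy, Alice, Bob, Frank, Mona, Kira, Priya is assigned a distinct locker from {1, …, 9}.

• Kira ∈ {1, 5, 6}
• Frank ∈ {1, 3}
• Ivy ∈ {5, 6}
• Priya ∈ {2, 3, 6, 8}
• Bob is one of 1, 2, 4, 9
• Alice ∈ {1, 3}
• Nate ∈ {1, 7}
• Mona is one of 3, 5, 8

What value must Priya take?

Alice and Frank between them cover only {1, 3} — a naked pair. Remove those values from Nate, Bob, Mona, Kira, Priya.
Nate must be 7 (only option left).
Ivy and Kira share exactly the 2 values {5, 6}; by pigeonhole those values go to them, so strike 5, 6 from Mona, Priya.
Mona has just one choice, so Mona = 8. Remove 8 from Priya.
So Priya = 2.

2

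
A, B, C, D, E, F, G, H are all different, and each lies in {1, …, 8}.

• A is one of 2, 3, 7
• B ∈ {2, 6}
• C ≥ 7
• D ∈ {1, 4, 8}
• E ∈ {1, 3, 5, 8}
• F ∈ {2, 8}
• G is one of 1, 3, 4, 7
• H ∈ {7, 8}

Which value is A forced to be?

3

The 8 variables draw from only 8 values {1, 2, 3, 4, 5, 6, 7, 8}, so each is used; only E can be 5, hence E = 5.
The 7 still-open variables draw from only 7 values {1, 2, 3, 4, 6, 7, 8}, so each is used; only B can be 6, hence B = 6.
The 2 variables C and H are confined to {7, 8}, which locks those values in; drop them from A, D, F, G.
F has just one choice, so F = 2. So A can't be 2.
So A = 3.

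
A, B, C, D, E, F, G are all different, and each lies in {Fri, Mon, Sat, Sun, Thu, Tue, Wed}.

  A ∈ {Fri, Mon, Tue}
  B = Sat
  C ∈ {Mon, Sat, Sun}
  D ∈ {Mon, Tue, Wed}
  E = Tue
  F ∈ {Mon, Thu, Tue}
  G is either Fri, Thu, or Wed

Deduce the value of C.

Sun

B must be Sat (only option left). So C can't be Sat.
E must be Tue (only option left). Eliminate Tue elsewhere: A, D, F.
The 5 still-open variables together cover exactly {Fri, Mon, Sun, Thu, Wed} — 5 values for 5 variables — and Sun appears only in C's list, so C = Sun.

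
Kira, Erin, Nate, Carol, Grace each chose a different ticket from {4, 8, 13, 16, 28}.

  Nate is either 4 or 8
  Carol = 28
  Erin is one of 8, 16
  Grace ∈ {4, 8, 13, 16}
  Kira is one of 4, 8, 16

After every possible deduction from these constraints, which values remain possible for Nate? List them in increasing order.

4, 8

Carol has just one choice, so Carol = 28.
The 4 still-open variables draw from only 4 values {4, 8, 13, 16}, so each is used; only Grace can be 13, hence Grace = 13.
No further eliminations apply; Nate can still be any of 4, 8.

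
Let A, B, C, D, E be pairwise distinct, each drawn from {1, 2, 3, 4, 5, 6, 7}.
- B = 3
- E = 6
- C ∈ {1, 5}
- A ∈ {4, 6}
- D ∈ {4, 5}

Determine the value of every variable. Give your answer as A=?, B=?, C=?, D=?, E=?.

A=4, B=3, C=1, D=5, E=6

B's domain is down to {3}, so B = 3.
E's domain is down to {6}, so E = 6. So A can't be 6.
A has just one choice, so A = 4. Eliminate 4 elsewhere: D.
That leaves D = 5. So C can't be 5.
C must be 1 (only option left).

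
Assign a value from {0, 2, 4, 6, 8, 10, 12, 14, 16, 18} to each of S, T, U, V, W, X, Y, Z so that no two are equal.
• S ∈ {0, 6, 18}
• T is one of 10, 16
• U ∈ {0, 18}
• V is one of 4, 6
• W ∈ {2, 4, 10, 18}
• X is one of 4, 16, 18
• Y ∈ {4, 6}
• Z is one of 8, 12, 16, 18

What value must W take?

2

V and Y between them cover only {4, 6} — a naked pair. Remove those values from S, W, X.
S and U share exactly the 2 values {0, 18}; by pigeonhole those values go to them, so strike 0, 18 from W, X, Z.
X's domain is down to {16}, so X = 16. Eliminate 16 elsewhere: T, Z.
T must be 10 (only option left). Eliminate 10 elsewhere: W.
So W = 2.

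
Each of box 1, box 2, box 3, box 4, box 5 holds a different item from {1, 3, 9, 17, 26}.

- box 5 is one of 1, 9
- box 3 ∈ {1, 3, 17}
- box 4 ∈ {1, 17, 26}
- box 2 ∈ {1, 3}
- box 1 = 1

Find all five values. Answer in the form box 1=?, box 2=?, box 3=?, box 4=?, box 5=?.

box 1 has just one choice, so box 1 = 1. So box 2, box 3, box 4, box 5 can't be 1.
box 2 must be 3 (only option left). Strike 3 from box 3.
That leaves box 3 = 17. Eliminate 17 elsewhere: box 4.
That leaves box 4 = 26.
That leaves box 5 = 9.

box 1=1, box 2=3, box 3=17, box 4=26, box 5=9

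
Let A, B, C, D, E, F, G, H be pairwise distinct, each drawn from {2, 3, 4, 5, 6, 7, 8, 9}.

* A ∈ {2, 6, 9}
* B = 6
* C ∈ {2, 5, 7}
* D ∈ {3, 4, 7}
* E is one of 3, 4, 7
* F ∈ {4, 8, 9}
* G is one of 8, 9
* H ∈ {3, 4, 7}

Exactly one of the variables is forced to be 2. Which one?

A

B must be 6 (only option left). So A can't be 6.
The 7 still-open variables together cover exactly {2, 3, 4, 5, 7, 8, 9} — 7 values for 7 variables — and 5 appears only in C's list, so C = 5.
The 6 still-open variables draw from only 6 values {2, 3, 4, 7, 8, 9}, so each is used; only A can be 2, hence A = 2.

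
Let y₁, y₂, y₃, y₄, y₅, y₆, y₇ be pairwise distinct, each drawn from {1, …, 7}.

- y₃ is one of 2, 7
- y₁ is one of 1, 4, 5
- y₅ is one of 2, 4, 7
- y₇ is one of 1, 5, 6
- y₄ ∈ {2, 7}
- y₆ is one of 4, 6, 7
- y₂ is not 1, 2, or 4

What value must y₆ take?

The 7 variables together cover exactly {1, 2, 3, 4, 5, 6, 7} — 7 values for 7 variables — and 3 appears only in y₂'s list, so y₂ = 3.
The 2 variables y₃ and y₄ are confined to {2, 7}, which locks those values in; drop them from y₅, y₆.
y₅ has just one choice, so y₅ = 4. Remove 4 from y₁, y₆.
So y₆ = 6.

6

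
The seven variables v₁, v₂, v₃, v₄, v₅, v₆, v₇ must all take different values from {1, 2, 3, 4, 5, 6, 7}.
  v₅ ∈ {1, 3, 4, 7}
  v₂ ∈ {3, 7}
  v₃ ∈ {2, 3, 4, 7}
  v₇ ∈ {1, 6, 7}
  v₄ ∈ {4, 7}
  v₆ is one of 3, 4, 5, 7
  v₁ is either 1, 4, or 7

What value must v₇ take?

6

Among the 7 variables, 2 fits only v₃ (and all 7 values in {1, 2, 3, 4, 5, 6, 7} must be used), so v₃ = 2.
Among the 6 still-open variables, 5 fits only v₆ (and all 6 values in {1, 3, 4, 5, 6, 7} must be used), so v₆ = 5.
Among the 5 still-open variables, 6 fits only v₇ (and all 5 values in {1, 3, 4, 6, 7} must be used), so v₇ = 6.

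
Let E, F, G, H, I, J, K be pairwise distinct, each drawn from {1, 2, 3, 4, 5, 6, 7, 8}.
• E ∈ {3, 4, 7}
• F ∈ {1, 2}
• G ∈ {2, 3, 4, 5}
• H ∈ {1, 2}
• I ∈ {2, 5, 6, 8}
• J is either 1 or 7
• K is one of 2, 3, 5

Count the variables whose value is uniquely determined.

F and H between them cover only {1, 2} — a naked pair. Remove those values from G, I, J, K.
J has just one choice, so J = 7. So E can't be 7.
The 3 variables E, G, K are confined to {3, 4, 5}, which locks those values in; drop them from I.
Determined: J=7. The other variables each still have more than one consistent value. That makes 1.

1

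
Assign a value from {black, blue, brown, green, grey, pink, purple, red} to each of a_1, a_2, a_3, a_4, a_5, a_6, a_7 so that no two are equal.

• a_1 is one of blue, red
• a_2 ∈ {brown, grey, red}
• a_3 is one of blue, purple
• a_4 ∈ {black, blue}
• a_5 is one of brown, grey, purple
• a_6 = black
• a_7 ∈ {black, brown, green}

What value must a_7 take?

green

a_6 must be black (only option left). Eliminate black elsewhere: a_4, a_7.
That leaves a_4 = blue. Strike blue from a_1, a_3.
That leaves a_1 = red. Remove red from a_2.
a_3 must be purple (only option left). Eliminate purple elsewhere: a_5.
The 3 still-open variables draw from only 3 values {brown, green, grey}, so each is used; only a_7 can be green, hence a_7 = green.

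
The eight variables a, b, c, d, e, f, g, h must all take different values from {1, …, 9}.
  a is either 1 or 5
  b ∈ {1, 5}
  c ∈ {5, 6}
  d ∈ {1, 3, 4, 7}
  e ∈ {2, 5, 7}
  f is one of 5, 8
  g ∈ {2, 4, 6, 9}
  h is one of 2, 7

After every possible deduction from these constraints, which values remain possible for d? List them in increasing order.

3, 4

The 2 variables a and b are confined to {1, 5}, which locks those values in; drop them from c, d, e, f.
c has just one choice, so c = 6. Remove 6 from g.
f's domain is down to {8}, so f = 8.
The 2 variables e and h are confined to {2, 7}, which locks those values in; drop them from d, g.
No further eliminations apply; d can still be any of 3, 4.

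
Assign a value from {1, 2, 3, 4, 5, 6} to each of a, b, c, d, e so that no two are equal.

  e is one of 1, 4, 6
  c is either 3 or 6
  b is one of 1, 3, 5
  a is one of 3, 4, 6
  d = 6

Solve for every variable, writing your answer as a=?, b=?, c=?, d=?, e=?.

a=4, b=5, c=3, d=6, e=1

d must be 6 (only option left). So a, c, e can't be 6.
That leaves c = 3. Remove 3 from a, b.
a must be 4 (only option left). Eliminate 4 elsewhere: e.
e must be 1 (only option left). Strike 1 from b.
b has just one choice, so b = 5.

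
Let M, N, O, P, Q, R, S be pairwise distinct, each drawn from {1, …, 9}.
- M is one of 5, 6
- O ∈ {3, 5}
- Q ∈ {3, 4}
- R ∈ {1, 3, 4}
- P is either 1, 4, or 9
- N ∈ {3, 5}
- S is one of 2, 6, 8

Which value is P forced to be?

N and O share exactly the 2 values {3, 5}; by pigeonhole those values go to them, so strike 3, 5 from M, Q, R.
M must be 6 (only option left). Strike 6 from S.
Q must be 4 (only option left). Eliminate 4 elsewhere: P, R.
R's domain is down to {1}, so R = 1. Remove 1 from P.
So P = 9.

9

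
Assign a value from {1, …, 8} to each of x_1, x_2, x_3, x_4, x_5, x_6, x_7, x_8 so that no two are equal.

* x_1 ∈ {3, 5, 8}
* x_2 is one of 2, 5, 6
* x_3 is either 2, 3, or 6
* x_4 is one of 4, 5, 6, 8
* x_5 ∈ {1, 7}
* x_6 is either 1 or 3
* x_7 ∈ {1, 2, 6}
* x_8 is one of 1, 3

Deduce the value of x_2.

The 8 variables draw from only 8 values {1, 2, 3, 4, 5, 6, 7, 8}, so each is used; only x_4 can be 4, hence x_4 = 4.
The 7 still-open variables together cover exactly {1, 2, 3, 5, 6, 7, 8} — 7 values for 7 variables — and 7 appears only in x_5's list, so x_5 = 7.
Among the 6 still-open variables, 8 fits only x_1 (and all 6 values in {1, 2, 3, 5, 6, 8} must be used), so x_1 = 8.
The 5 still-open variables draw from only 5 values {1, 2, 3, 5, 6}, so each is used; only x_2 can be 5, hence x_2 = 5.

5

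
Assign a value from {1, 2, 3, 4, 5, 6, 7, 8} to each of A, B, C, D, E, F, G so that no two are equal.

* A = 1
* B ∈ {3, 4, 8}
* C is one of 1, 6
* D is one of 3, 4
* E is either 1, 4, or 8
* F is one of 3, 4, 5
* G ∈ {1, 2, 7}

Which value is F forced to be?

A has just one choice, so A = 1. Strike 1 from C, E, G.
C has just one choice, so C = 6.
B, D, E share exactly the 3 values {3, 4, 8}; by pigeonhole those values go to them, so strike 3, 4, 8 from F.
So F = 5.

5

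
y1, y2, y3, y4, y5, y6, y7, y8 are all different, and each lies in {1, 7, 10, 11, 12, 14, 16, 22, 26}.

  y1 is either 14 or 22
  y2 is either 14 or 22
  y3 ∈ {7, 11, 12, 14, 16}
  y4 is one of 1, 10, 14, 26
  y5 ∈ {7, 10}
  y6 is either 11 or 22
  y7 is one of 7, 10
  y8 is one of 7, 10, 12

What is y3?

y1 and y2 between them cover only {14, 22} — a naked pair. Remove those values from y3, y4, y6.
That leaves y6 = 11. Eliminate 11 elsewhere: y3.
y5 and y7 share exactly the 2 values {7, 10}; by pigeonhole those values go to them, so strike 7, 10 from y3, y4, y8.
y8 must be 12 (only option left). Eliminate 12 elsewhere: y3.
So y3 = 16.

16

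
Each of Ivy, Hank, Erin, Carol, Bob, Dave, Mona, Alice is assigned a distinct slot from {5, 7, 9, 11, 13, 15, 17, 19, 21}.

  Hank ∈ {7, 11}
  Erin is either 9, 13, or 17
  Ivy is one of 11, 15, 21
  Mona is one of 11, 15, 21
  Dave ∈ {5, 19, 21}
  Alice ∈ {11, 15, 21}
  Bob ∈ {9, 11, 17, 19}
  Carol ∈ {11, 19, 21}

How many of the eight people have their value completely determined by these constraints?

3

Ivy, Mona, Alice share exactly the 3 values {11, 15, 21}; by pigeonhole those values go to them, so strike 11, 15, 21 from Hank, Carol, Bob, Dave.
Hank must be 7 (only option left).
Carol's domain is down to {19}, so Carol = 19. Strike 19 from Bob, Dave.
Dave has just one choice, so Dave = 5.
Determined: Hank=7, Carol=19, Dave=5. The other people each still have more than one consistent value. That makes 3.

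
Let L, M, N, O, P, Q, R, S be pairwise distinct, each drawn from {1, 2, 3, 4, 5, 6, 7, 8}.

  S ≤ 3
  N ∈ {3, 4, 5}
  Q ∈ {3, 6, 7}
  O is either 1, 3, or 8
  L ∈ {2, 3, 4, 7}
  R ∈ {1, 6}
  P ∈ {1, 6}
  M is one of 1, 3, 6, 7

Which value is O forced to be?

The 8 variables draw from only 8 values {1, 2, 3, 4, 5, 6, 7, 8}, so each is used; only N can be 5, hence N = 5.
The 7 still-open variables draw from only 7 values {1, 2, 3, 4, 6, 7, 8}, so each is used; only L can be 4, hence L = 4.
Among the 6 still-open variables, 2 fits only S (and all 6 values in {1, 2, 3, 6, 7, 8} must be used), so S = 2.
Among the 5 still-open variables, 8 fits only O (and all 5 values in {1, 3, 6, 7, 8} must be used), so O = 8.

8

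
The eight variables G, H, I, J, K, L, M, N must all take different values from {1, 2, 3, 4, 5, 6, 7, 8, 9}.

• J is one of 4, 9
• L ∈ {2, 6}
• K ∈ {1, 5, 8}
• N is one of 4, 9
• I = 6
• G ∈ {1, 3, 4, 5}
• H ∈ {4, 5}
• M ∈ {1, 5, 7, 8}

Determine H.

5

I has just one choice, so I = 6. Remove 6 from L.
That leaves L = 2.
The 2 variables J and N are confined to {4, 9}, which locks those values in; drop them from G, H.
So H = 5.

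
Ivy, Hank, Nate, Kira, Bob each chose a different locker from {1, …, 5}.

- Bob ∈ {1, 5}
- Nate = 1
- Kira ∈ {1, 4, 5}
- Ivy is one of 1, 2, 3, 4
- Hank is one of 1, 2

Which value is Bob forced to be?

Nate must be 1 (only option left). Strike 1 from Ivy, Hank, Kira, Bob.
So Bob = 5.

5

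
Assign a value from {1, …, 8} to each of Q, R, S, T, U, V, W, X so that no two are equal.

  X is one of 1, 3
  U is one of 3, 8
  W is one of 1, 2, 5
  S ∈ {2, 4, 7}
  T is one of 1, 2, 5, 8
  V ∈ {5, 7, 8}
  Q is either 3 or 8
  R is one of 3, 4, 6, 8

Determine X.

1

Among the 8 variables, 6 fits only R (and all 8 values in {1, 2, 3, 4, 5, 6, 7, 8} must be used), so R = 6.
Among the 7 still-open variables, 4 fits only S (and all 7 values in {1, 2, 3, 4, 5, 7, 8} must be used), so S = 4.
The 6 still-open variables draw from only 6 values {1, 2, 3, 5, 7, 8}, so each is used; only V can be 7, hence V = 7.
The 2 variables Q and U are confined to {3, 8}, which locks those values in; drop them from T, X.
So X = 1.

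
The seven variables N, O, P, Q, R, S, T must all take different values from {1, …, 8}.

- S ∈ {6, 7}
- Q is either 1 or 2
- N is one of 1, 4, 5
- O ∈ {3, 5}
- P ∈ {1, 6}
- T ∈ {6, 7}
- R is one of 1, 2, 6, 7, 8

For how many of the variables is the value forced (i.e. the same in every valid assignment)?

3

S and T between them cover only {6, 7} — a naked pair. Remove those values from P, R.
P's domain is down to {1}, so P = 1. Strike 1 from N, Q, R.
Q's domain is down to {2}, so Q = 2. Eliminate 2 elsewhere: R.
R must be 8 (only option left).
Determined: P=1, Q=2, R=8. The other variables each still have more than one consistent value. That makes 3.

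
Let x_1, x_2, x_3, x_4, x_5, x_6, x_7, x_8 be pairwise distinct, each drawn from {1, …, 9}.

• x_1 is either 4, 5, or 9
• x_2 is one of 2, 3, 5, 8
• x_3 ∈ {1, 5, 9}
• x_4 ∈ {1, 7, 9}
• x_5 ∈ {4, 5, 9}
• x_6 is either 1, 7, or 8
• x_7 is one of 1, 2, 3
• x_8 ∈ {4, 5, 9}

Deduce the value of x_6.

8

x_1, x_5, x_8 between them cover only {4, 5, 9} — a naked triple. Remove those values from x_2, x_3, x_4.
That leaves x_3 = 1. Strike 1 from x_4, x_6, x_7.
That leaves x_4 = 7. Remove 7 from x_6.
So x_6 = 8.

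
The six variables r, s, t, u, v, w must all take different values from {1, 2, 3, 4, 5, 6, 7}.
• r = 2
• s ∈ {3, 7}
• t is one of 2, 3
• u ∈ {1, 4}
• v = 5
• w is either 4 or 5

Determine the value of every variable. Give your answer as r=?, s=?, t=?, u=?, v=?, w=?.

r=2, s=7, t=3, u=1, v=5, w=4

r's domain is down to {2}, so r = 2. Remove 2 from t.
t must be 3 (only option left). So s can't be 3.
v has just one choice, so v = 5. Eliminate 5 elsewhere: w.
w must be 4 (only option left). Strike 4 from u.
s must be 7 (only option left).
u's domain is down to {1}, so u = 1.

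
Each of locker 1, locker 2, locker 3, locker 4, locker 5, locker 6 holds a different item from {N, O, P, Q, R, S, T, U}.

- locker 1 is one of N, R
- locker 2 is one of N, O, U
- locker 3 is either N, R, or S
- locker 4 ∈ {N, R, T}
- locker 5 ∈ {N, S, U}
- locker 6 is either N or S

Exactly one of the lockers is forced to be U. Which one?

The 6 variables together cover exactly {N, O, R, S, T, U} — 6 values for 6 variables — and O appears only in locker 2's list, so locker 2 = O.
The 5 still-open variables draw from only 5 values {N, R, S, T, U}, so each is used; only locker 4 can be T, hence locker 4 = T.
Among the 4 still-open variables, U fits only locker 5 (and all 4 values in {N, R, S, U} must be used), so locker 5 = U.

locker 5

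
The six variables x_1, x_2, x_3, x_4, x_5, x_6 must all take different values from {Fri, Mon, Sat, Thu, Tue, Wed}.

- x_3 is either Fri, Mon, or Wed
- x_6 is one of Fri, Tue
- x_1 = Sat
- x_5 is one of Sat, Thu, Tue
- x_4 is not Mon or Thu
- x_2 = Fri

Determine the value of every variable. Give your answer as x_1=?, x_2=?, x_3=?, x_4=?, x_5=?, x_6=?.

x_1 must be Sat (only option left). So x_4, x_5 can't be Sat.
That leaves x_2 = Fri. Strike Fri from x_3, x_4, x_6.
x_6 has just one choice, so x_6 = Tue. Remove Tue from x_4, x_5.
That leaves x_4 = Wed. So x_3 can't be Wed.
x_5 has just one choice, so x_5 = Thu.
x_3 must be Mon (only option left).

x_1=Sat, x_2=Fri, x_3=Mon, x_4=Wed, x_5=Thu, x_6=Tue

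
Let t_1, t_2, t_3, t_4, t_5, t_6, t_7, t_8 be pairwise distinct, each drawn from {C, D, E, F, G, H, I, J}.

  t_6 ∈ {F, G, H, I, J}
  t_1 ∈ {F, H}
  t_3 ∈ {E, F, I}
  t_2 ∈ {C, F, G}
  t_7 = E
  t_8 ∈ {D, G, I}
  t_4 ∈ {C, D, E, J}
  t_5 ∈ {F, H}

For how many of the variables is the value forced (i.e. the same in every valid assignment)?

2

t_7's domain is down to {E}, so t_7 = E. Eliminate E elsewhere: t_3, t_4.
t_1 and t_5 share exactly the 2 values {F, H}; by pigeonhole those values go to them, so strike F, H from t_2, t_3, t_6.
That leaves t_3 = I. Eliminate I elsewhere: t_6, t_8.
Determined: t_3=I, t_7=E. The other variables each still have more than one consistent value. That makes 2.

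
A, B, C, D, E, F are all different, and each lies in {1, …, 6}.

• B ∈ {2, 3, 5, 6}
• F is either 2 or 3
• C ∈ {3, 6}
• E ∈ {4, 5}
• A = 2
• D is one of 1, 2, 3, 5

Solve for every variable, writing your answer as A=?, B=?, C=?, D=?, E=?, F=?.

A=2, B=5, C=6, D=1, E=4, F=3

A's domain is down to {2}, so A = 2. Strike 2 from B, D, F.
F's domain is down to {3}, so F = 3. So B, C, D can't be 3.
C has just one choice, so C = 6. So B can't be 6.
B must be 5 (only option left). So D, E can't be 5.
D's domain is down to {1}, so D = 1.
That leaves E = 4.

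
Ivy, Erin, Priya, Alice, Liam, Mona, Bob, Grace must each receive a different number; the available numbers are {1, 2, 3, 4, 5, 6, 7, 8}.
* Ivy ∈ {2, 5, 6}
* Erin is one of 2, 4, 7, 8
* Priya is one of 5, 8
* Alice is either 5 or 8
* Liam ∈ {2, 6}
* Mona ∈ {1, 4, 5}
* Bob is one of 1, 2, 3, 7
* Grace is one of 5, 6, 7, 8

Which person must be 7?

Grace

The 8 variables together cover exactly {1, 2, 3, 4, 5, 6, 7, 8} — 8 values for 8 variables — and 3 appears only in Bob's list, so Bob = 3.
The 7 still-open variables draw from only 7 values {1, 2, 4, 5, 6, 7, 8}, so each is used; only Mona can be 1, hence Mona = 1.
The 6 still-open variables draw from only 6 values {2, 4, 5, 6, 7, 8}, so each is used; only Erin can be 4, hence Erin = 4.
The 5 still-open variables together cover exactly {2, 5, 6, 7, 8} — 5 values for 5 variables — and 7 appears only in Grace's list, so Grace = 7.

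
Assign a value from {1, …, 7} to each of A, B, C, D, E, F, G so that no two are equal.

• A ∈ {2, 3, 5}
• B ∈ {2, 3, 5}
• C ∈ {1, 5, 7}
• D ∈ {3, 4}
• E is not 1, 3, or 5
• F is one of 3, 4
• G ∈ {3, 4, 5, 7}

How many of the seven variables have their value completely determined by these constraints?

The 7 variables together cover exactly {1, 2, 3, 4, 5, 6, 7} — 7 values for 7 variables — and 1 appears only in C's list, so C = 1.
Among the 6 still-open variables, 6 fits only E (and all 6 values in {2, 3, 4, 5, 6, 7} must be used), so E = 6.
The 5 still-open variables together cover exactly {2, 3, 4, 5, 7} — 5 values for 5 variables — and 7 appears only in G's list, so G = 7.
The 2 variables D and F are confined to {3, 4}, which locks those values in; drop them from A, B.
Determined: C=1, E=6, G=7. The other variables each still have more than one consistent value. That makes 3.

3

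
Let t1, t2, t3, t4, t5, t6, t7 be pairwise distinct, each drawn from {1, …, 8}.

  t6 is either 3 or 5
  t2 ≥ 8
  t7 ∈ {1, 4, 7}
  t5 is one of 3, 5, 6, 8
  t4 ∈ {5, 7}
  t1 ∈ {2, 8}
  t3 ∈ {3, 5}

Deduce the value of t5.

t2's domain is down to {8}, so t2 = 8. Remove 8 from t1, t5.
t1 must be 2 (only option left).
t3 and t6 share exactly the 2 values {3, 5}; by pigeonhole those values go to them, so strike 3, 5 from t4, t5.
So t5 = 6.

6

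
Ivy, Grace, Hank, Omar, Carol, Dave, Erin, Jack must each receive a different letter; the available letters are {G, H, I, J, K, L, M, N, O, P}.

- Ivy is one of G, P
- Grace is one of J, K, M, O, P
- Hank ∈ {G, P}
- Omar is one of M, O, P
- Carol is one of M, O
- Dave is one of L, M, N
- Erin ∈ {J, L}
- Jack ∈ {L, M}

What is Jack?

Among the 8 variables, K fits only Grace (and all 8 values in {G, J, K, L, M, N, O, P} must be used), so Grace = K.
The 7 still-open variables together cover exactly {G, J, L, M, N, O, P} — 7 values for 7 variables — and J appears only in Erin's list, so Erin = J.
Among the 6 still-open variables, N fits only Dave (and all 6 values in {G, L, M, N, O, P} must be used), so Dave = N.
The 5 still-open variables draw from only 5 values {G, L, M, O, P}, so each is used; only Jack can be L, hence Jack = L.

L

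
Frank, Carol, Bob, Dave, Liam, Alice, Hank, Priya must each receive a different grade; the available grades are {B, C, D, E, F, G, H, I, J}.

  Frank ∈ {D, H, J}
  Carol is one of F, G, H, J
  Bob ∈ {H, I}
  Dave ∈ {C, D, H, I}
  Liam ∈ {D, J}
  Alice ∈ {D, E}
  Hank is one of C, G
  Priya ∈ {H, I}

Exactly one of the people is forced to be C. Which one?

The 8 variables together cover exactly {C, D, E, F, G, H, I, J} — 8 values for 8 variables — and E appears only in Alice's list, so Alice = E.
The 7 still-open variables draw from only 7 values {C, D, F, G, H, I, J}, so each is used; only Carol can be F, hence Carol = F.
The 6 still-open variables draw from only 6 values {C, D, G, H, I, J}, so each is used; only Hank can be G, hence Hank = G.
The 5 still-open variables draw from only 5 values {C, D, H, I, J}, so each is used; only Dave can be C, hence Dave = C.

Dave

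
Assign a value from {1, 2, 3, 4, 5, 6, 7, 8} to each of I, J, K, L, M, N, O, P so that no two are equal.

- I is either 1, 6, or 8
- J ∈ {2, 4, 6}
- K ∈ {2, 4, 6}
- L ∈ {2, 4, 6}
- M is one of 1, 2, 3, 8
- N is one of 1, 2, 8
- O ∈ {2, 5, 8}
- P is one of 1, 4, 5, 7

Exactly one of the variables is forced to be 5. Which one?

O

Among the 8 variables, 3 fits only M (and all 8 values in {1, 2, 3, 4, 5, 6, 7, 8} must be used), so M = 3.
Among the 7 still-open variables, 7 fits only P (and all 7 values in {1, 2, 4, 5, 6, 7, 8} must be used), so P = 7.
Among the 6 still-open variables, 5 fits only O (and all 6 values in {1, 2, 4, 5, 6, 8} must be used), so O = 5.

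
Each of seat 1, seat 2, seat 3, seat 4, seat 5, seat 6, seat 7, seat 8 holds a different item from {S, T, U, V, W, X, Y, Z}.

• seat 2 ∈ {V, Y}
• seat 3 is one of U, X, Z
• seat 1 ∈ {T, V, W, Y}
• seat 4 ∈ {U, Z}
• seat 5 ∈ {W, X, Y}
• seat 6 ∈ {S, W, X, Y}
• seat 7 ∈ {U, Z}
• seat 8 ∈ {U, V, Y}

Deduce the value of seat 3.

Among the 8 variables, S fits only seat 6 (and all 8 values in {S, T, U, V, W, X, Y, Z} must be used), so seat 6 = S.
The 7 still-open variables draw from only 7 values {T, U, V, W, X, Y, Z}, so each is used; only seat 1 can be T, hence seat 1 = T.
Among the 6 still-open variables, W fits only seat 5 (and all 6 values in {U, V, W, X, Y, Z} must be used), so seat 5 = W.
Among the 5 still-open variables, X fits only seat 3 (and all 5 values in {U, V, X, Y, Z} must be used), so seat 3 = X.

X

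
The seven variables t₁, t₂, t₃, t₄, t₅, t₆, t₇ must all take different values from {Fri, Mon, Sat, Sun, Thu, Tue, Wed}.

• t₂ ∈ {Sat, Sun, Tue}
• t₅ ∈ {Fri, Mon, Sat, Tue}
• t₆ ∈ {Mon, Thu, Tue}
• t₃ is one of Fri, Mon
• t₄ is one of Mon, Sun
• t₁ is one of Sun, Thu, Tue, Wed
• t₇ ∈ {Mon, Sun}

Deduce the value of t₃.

Fri

The 7 variables together cover exactly {Fri, Mon, Sat, Sun, Thu, Tue, Wed} — 7 values for 7 variables — and Wed appears only in t₁'s list, so t₁ = Wed.
Among the 6 still-open variables, Thu fits only t₆ (and all 6 values in {Fri, Mon, Sat, Sun, Thu, Tue} must be used), so t₆ = Thu.
The 2 variables t₄ and t₇ are confined to {Mon, Sun}, which locks those values in; drop them from t₂, t₃, t₅.
So t₃ = Fri.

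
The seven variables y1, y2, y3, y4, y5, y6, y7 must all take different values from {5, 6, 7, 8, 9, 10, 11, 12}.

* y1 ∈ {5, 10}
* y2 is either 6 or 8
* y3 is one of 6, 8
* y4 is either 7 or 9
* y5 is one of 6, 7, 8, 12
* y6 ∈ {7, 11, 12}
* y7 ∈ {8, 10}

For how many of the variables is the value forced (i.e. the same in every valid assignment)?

y2 and y3 between them cover only {6, 8} — a naked pair. Remove those values from y5, y7.
y7's domain is down to {10}, so y7 = 10. Remove 10 from y1.
That leaves y1 = 5.
Determined: y1=5, y7=10. The other variables each still have more than one consistent value. That makes 2.

2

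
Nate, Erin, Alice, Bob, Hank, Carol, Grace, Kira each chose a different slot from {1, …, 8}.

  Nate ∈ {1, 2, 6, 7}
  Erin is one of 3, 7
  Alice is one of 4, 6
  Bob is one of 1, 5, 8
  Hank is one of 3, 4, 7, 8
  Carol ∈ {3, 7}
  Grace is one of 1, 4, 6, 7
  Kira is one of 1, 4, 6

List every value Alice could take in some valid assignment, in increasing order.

The 8 variables together cover exactly {1, 2, 3, 4, 5, 6, 7, 8} — 8 values for 8 variables — and 2 appears only in Nate's list, so Nate = 2.
Among the 7 still-open variables, 5 fits only Bob (and all 7 values in {1, 3, 4, 5, 6, 7, 8} must be used), so Bob = 5.
Among the 6 still-open variables, 8 fits only Hank (and all 6 values in {1, 3, 4, 6, 7, 8} must be used), so Hank = 8.
Erin and Carol share exactly the 2 values {3, 7}; by pigeonhole those values go to them, so strike 3, 7 from Grace.
No further eliminations apply; Alice can still be any of 4, 6.

4, 6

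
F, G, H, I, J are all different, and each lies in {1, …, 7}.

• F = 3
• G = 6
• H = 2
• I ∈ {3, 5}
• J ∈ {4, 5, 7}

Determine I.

5

F must be 3 (only option left). Eliminate 3 elsewhere: I.
So I = 5.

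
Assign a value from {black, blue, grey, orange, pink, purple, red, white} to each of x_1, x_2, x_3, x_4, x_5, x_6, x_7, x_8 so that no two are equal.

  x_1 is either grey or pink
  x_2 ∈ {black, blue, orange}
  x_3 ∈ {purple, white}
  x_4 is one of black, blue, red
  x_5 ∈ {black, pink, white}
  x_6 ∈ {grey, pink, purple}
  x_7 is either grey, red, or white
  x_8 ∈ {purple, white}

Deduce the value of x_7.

red

The 8 variables together cover exactly {black, blue, grey, orange, pink, purple, red, white} — 8 values for 8 variables — and orange appears only in x_2's list, so x_2 = orange.
The 7 still-open variables draw from only 7 values {black, blue, grey, pink, purple, red, white}, so each is used; only x_4 can be blue, hence x_4 = blue.
Among the 6 still-open variables, black fits only x_5 (and all 6 values in {black, grey, pink, purple, red, white} must be used), so x_5 = black.
The 5 still-open variables draw from only 5 values {grey, pink, purple, red, white}, so each is used; only x_7 can be red, hence x_7 = red.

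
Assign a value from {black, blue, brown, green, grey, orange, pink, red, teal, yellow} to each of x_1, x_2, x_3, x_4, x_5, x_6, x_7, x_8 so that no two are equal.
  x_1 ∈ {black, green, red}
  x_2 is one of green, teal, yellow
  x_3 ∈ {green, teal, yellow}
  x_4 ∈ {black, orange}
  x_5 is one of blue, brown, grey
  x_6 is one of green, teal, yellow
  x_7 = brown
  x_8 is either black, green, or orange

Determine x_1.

x_7 has just one choice, so x_7 = brown. Remove brown from x_5.
x_2, x_3, x_6 between them cover only {green, teal, yellow} — a naked triple. Remove those values from x_1, x_8.
x_4 and x_8 between them cover only {black, orange} — a naked pair. Remove those values from x_1.
So x_1 = red.

red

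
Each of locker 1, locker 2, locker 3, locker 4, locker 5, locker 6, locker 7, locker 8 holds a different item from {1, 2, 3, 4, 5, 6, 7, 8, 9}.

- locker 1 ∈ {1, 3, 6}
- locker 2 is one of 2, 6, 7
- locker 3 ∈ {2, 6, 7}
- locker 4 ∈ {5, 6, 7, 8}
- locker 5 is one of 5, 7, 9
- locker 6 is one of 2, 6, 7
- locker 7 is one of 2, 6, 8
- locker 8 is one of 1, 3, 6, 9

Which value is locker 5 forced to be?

locker 2, locker 3, locker 6 share exactly the 3 values {2, 6, 7}; by pigeonhole those values go to them, so strike 2, 6, 7 from locker 1, locker 4, locker 5, locker 7, locker 8.
That leaves locker 7 = 8. Eliminate 8 elsewhere: locker 4.
locker 4 has just one choice, so locker 4 = 5. Remove 5 from locker 5.
So locker 5 = 9.

9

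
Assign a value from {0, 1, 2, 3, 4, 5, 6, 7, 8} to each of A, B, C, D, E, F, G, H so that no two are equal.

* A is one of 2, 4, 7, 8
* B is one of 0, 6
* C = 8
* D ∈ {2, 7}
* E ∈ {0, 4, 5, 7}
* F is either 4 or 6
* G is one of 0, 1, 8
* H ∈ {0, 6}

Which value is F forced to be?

C's domain is down to {8}, so C = 8. So A, G can't be 8.
The 7 still-open variables together cover exactly {0, 1, 2, 4, 5, 6, 7} — 7 values for 7 variables — and 1 appears only in G's list, so G = 1.
Among the 6 still-open variables, 5 fits only E (and all 6 values in {0, 2, 4, 5, 6, 7} must be used), so E = 5.
B and H between them cover only {0, 6} — a naked pair. Remove those values from F.
So F = 4.

4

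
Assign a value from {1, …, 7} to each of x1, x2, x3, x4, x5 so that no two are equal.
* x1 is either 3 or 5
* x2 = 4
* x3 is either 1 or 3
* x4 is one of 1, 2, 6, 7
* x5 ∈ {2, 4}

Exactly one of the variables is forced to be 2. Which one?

x5

x2's domain is down to {4}, so x2 = 4. Strike 4 from x5.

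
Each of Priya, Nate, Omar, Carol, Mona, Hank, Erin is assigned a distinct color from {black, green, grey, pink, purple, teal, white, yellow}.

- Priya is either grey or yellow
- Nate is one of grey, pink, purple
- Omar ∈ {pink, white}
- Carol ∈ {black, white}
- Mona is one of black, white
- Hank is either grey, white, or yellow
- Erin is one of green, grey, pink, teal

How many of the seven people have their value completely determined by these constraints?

2

The 2 variables Carol and Mona are confined to {black, white}, which locks those values in; drop them from Omar, Hank.
Omar has just one choice, so Omar = pink. So Nate, Erin can't be pink.
Priya and Hank share exactly the 2 values {grey, yellow}; by pigeonhole those values go to them, so strike grey, yellow from Nate, Erin.
Nate's domain is down to {purple}, so Nate = purple.
Determined: Nate=purple, Omar=pink. The other people each still have more than one consistent value. That makes 2.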